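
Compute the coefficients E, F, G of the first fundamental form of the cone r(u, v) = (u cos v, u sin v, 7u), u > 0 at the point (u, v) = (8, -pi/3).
E = 50;  F = 0;  G = 64

Partials: r_u = (cos(v), sin(v), 7), r_v = (-u*sin(v), u*cos(v), 0). As functions of (u, v):
  E = r_u · r_u = 50,
  F = r_u · r_v = 0,
  G = r_v · r_v = u^2.
Evaluating at (u, v) = (8, -pi/3): E = 50, F = 0, G = 64.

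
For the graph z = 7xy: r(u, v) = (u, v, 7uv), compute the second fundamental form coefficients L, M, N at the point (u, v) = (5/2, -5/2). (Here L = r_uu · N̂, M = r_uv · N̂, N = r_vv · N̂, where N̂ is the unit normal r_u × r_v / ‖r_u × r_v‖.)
L = 0;  M = 7*sqrt(2454)/1227;  N = 0

Compute the unit normal N̂(u, v) = (-7*v/sqrt(49*u^2 + 49*v^2 + 1), -7*u/sqrt(49*u^2 + 49*v^2 + 1), 1/sqrt(49*u^2 + 49*v^2 + 1)), and the second partials r_uu, r_uv, r_vv. Take dot products:
  L(u, v) = r_uu · N̂ = 0,
  M(u, v) = r_uv · N̂ = 7/sqrt(49*u^2 + 49*v^2 + 1),
  N(u, v) = r_vv · N̂ = 0.
Evaluating at (u, v) = (5/2, -5/2):
  L = 0, M = 7*sqrt(2454)/1227, N = 0.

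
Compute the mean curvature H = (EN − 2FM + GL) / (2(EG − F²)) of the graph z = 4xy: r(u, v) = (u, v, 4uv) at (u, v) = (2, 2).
H = -256*sqrt(129)/16641

With E = 16*v^2 + 1, F = 16*u*v, G = 16*u^2 + 1, L = 0, M = 4/sqrt(16*u^2 + 16*v^2 + 1), N = 0, assemble
  H = (EN − 2FM + GL) / (2(EG − F²)) = -64*u*v/(16*u^2 + 16*v^2 + 1)^(3/2).
At (u, v) = (2, 2): H = -256*sqrt(129)/16641.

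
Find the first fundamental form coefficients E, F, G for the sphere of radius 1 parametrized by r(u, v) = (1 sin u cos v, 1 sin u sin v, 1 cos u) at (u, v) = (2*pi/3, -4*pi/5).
E = 1;  F = 0;  G = 3/4

Partials: r_u = (cos(u)*cos(v), sin(v)*cos(u), -sin(u)), r_v = (-sin(u)*sin(v), sin(u)*cos(v), 0). As functions of (u, v):
  E = r_u · r_u = 1,
  F = r_u · r_v = 0,
  G = r_v · r_v = sin(u)^2.
Evaluating at (u, v) = (2*pi/3, -4*pi/5): E = 1, F = 0, G = 3/4.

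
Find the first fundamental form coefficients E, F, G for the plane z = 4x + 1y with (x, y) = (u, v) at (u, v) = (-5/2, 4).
E = 17;  F = 4;  G = 2

Partials: r_u = (1, 0, 4), r_v = (0, 1, 1). As functions of (u, v):
  E = r_u · r_u = 17,
  F = r_u · r_v = 4,
  G = r_v · r_v = 2.
Evaluating at (u, v) = (-5/2, 4): E = 17, F = 4, G = 2.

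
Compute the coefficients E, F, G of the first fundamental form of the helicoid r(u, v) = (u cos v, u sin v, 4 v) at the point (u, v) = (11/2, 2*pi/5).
E = 1;  F = 0;  G = 185/4

Partials: r_u = (cos(v), sin(v), 0), r_v = (-u*sin(v), u*cos(v), 4). As functions of (u, v):
  E = r_u · r_u = 1,
  F = r_u · r_v = 0,
  G = r_v · r_v = u^2 + 16.
Evaluating at (u, v) = (11/2, 2*pi/5): E = 1, F = 0, G = 185/4.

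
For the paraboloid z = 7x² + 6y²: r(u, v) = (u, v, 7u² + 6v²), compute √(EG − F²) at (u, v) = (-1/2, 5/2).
√(EG − F²)|_{(-1/2, 5/2)} = 5*sqrt(38)

E = 196*u^2 + 1, F = 168*u*v, G = 144*v^2 + 1; EG − F² = 196*u^2 + 144*v^2 + 1; √(EG − F²) = sqrt(196*u^2 + 144*v^2 + 1). At the given point: 5*sqrt(38).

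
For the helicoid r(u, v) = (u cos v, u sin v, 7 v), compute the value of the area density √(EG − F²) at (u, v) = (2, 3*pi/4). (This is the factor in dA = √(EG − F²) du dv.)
√(EG − F²)|_{(2, 3*pi/4)} = sqrt(53)

E = 1, F = 0, G = u^2 + 49, so EG − F² = u^2 + 49. Taking the positive square root: √(EG − F²) = sqrt(u^2 + 49). At (u, v) = (2, 3*pi/4): sqrt(53).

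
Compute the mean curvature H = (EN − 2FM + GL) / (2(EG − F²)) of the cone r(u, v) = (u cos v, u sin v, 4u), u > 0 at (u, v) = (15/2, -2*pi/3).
H = 4*sqrt(17)/255

With E = 17, F = 0, G = u^2, L = 0, M = 0, N = 4*sqrt(17)*u^2/(17*Abs(u)), assemble
  H = (EN − 2FM + GL) / (2(EG − F²)) = 2*sqrt(17)/(17*Abs(u)).
At (u, v) = (15/2, -2*pi/3): H = 4*sqrt(17)/255.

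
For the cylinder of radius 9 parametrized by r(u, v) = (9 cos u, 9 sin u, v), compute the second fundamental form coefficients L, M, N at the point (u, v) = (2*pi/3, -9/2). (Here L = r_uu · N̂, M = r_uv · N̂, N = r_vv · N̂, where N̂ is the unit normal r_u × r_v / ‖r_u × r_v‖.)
L = -9;  M = 0;  N = 0

Compute the unit normal N̂(u, v) = (cos(u), sin(u), 0), and the second partials r_uu, r_uv, r_vv. Take dot products:
  L(u, v) = r_uu · N̂ = -9,
  M(u, v) = r_uv · N̂ = 0,
  N(u, v) = r_vv · N̂ = 0.
Evaluating at (u, v) = (2*pi/3, -9/2):
  L = -9, M = 0, N = 0.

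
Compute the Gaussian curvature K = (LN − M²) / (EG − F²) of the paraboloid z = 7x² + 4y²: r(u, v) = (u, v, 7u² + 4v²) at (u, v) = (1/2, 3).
K = 28/97969

Coefficients of the first fundamental form: E = 196*u^2 + 1, F = 112*u*v, G = 64*v^2 + 1.
Coefficients of the second fundamental form: L = 14/sqrt(196*u^2 + 64*v^2 + 1), M = 0, N = 8/sqrt(196*u^2 + 64*v^2 + 1).
Assemble K = (LN − M²)/(EG − F²) = 112/(38416*u^4 + 25088*u^2*v^2 + 392*u^2 + 4096*v^4 + 128*v^2 + 1). At (u, v) = (1/2, 3): K = 28/97969.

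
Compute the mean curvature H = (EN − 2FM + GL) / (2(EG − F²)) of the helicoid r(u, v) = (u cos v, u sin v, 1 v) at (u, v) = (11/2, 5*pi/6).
H = 0

With E = 1, F = 0, G = u^2 + 1, L = 0, M = -1/sqrt(u^2 + 1), N = 0, assemble
  H = (EN − 2FM + GL) / (2(EG − F²)) = 0.
At (u, v) = (11/2, 5*pi/6): H = 0.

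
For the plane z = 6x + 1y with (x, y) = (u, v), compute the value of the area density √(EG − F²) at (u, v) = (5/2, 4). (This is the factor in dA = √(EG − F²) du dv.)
√(EG − F²)|_{(5/2, 4)} = sqrt(38)

E = 37, F = 6, G = 2, so EG − F² = 38. Taking the positive square root: √(EG − F²) = sqrt(38). At (u, v) = (5/2, 4): sqrt(38).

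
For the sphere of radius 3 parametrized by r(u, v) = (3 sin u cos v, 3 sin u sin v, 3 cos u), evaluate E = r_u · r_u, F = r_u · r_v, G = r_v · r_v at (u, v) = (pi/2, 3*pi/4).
E = 9;  F = 0;  G = 9

Partials: r_u = (3*cos(u)*cos(v), 3*sin(v)*cos(u), -3*sin(u)), r_v = (-3*sin(u)*sin(v), 3*sin(u)*cos(v), 0). As functions of (u, v):
  E = r_u · r_u = 9,
  F = r_u · r_v = 0,
  G = r_v · r_v = 9*sin(u)^2.
Evaluating at (u, v) = (pi/2, 3*pi/4): E = 9, F = 0, G = 9.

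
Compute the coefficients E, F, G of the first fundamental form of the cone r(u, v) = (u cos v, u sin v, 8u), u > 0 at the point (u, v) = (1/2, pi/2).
E = 65;  F = 0;  G = 1/4

Partials: r_u = (cos(v), sin(v), 8), r_v = (-u*sin(v), u*cos(v), 0). As functions of (u, v):
  E = r_u · r_u = 65,
  F = r_u · r_v = 0,
  G = r_v · r_v = u^2.
Evaluating at (u, v) = (1/2, pi/2): E = 65, F = 0, G = 1/4.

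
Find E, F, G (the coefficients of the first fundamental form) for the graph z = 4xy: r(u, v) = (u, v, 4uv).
E = 16*v^2 + 1;  F = 16*u*v;  G = 16*u^2 + 1

Compute partials: r_u = (1, 0, 4*v), r_v = (0, 1, 4*u). Then
  E = r_u · r_u = 16*v^2 + 1,
  F = r_u · r_v = 16*u*v,
  G = r_v · r_v = 16*u^2 + 1.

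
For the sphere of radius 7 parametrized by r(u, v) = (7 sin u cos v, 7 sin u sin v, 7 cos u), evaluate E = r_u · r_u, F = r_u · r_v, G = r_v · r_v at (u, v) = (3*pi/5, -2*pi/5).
E = 49;  F = 0;  G = 49*sqrt(5)/8 + 245/8

Partials: r_u = (7*cos(u)*cos(v), 7*sin(v)*cos(u), -7*sin(u)), r_v = (-7*sin(u)*sin(v), 7*sin(u)*cos(v), 0). As functions of (u, v):
  E = r_u · r_u = 49,
  F = r_u · r_v = 0,
  G = r_v · r_v = 49*sin(u)^2.
Evaluating at (u, v) = (3*pi/5, -2*pi/5): E = 49, F = 0, G = 49*sqrt(5)/8 + 245/8.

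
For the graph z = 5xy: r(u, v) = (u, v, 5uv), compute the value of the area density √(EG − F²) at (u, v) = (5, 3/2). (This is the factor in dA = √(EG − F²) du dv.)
√(EG − F²)|_{(5, 3/2)} = sqrt(2729)/2

E = 25*v^2 + 1, F = 25*u*v, G = 25*u^2 + 1, so EG − F² = 25*u^2 + 25*v^2 + 1. Taking the positive square root: √(EG − F²) = sqrt(25*u^2 + 25*v^2 + 1). At (u, v) = (5, 3/2): sqrt(2729)/2.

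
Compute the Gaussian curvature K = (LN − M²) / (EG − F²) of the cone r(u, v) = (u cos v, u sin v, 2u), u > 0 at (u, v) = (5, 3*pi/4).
K = 0

Coefficients of the first fundamental form: E = 5, F = 0, G = u^2.
Coefficients of the second fundamental form: L = 0, M = 0, N = 2*sqrt(5)*u^2/(5*Abs(u)).
Assemble K = (LN − M²)/(EG − F²) = 0. At (u, v) = (5, 3*pi/4): K = 0.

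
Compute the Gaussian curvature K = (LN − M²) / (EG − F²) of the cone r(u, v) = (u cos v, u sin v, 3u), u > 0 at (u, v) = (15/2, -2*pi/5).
K = 0

Coefficients of the first fundamental form: E = 10, F = 0, G = u^2.
Coefficients of the second fundamental form: L = 0, M = 0, N = 3*sqrt(10)*u^2/(10*Abs(u)).
Assemble K = (LN − M²)/(EG − F²) = 0. At (u, v) = (15/2, -2*pi/5): K = 0.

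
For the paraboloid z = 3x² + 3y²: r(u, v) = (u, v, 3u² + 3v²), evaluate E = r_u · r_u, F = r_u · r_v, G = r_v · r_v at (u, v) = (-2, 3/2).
E = 145;  F = -108;  G = 82

Partials: r_u = (1, 0, 6*u), r_v = (0, 1, 6*v). As functions of (u, v):
  E = r_u · r_u = 36*u^2 + 1,
  F = r_u · r_v = 36*u*v,
  G = r_v · r_v = 36*v^2 + 1.
Evaluating at (u, v) = (-2, 3/2): E = 145, F = -108, G = 82.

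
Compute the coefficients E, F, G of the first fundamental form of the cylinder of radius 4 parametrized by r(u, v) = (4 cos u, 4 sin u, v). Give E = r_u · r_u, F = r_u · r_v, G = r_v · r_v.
E = 16;  F = 0;  G = 1

Compute partials: r_u = (-4*sin(u), 4*cos(u), 0), r_v = (0, 0, 1). Then
  E = r_u · r_u = 16,
  F = r_u · r_v = 0,
  G = r_v · r_v = 1.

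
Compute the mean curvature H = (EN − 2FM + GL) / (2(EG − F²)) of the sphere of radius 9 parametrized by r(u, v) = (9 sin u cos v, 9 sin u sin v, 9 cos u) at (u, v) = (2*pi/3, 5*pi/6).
H = -1/9

With E = 81, F = 0, G = 81*sin(u)^2, L = -9*sin(u)/Abs(sin(u)), M = 0, N = -9*sin(u)^3/Abs(sin(u)), assemble
  H = (EN − 2FM + GL) / (2(EG − F²)) = -sin(u)/(9*Abs(sin(u))).
At (u, v) = (2*pi/3, 5*pi/6): H = -1/9.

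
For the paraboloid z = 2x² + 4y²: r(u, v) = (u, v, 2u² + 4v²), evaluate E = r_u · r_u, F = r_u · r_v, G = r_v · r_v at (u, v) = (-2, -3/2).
E = 65;  F = 96;  G = 145

Partials: r_u = (1, 0, 4*u), r_v = (0, 1, 8*v). As functions of (u, v):
  E = r_u · r_u = 16*u^2 + 1,
  F = r_u · r_v = 32*u*v,
  G = r_v · r_v = 64*v^2 + 1.
Evaluating at (u, v) = (-2, -3/2): E = 65, F = 96, G = 145.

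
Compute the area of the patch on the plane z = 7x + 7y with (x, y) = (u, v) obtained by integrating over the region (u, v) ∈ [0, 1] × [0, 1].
Area = 3*sqrt(11)

Area = ∫∫ √(EG − F²) du dv with √(EG − F²) = 3*sqrt(11). Integrating over [0, 1] × [0, 1] gives 3*sqrt(11).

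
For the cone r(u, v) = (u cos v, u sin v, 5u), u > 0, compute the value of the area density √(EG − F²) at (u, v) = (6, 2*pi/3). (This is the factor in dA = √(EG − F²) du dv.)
√(EG − F²)|_{(6, 2*pi/3)} = 6*sqrt(26)

E = 26, F = 0, G = u^2, so EG − F² = 26*u^2. Taking the positive square root: √(EG − F²) = sqrt(26)*Abs(u). At (u, v) = (6, 2*pi/3): 6*sqrt(26).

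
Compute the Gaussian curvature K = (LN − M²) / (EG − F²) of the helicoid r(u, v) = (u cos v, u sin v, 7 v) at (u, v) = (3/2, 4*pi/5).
K = -784/42025

Coefficients of the first fundamental form: E = 1, F = 0, G = u^2 + 49.
Coefficients of the second fundamental form: L = 0, M = -7/sqrt(u^2 + 49), N = 0.
Assemble K = (LN − M²)/(EG − F²) = -49/(u^2 + 49)^2. At (u, v) = (3/2, 4*pi/5): K = -784/42025.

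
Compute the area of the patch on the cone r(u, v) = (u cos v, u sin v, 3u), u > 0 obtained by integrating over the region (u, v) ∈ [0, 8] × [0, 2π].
Area = 64*sqrt(10)*pi

Area = ∫∫ √(EG − F²) du dv with √(EG − F²) = sqrt(10)*Abs(u). Integrating over [0, 8] × [0, 2π] gives 64*sqrt(10)*pi.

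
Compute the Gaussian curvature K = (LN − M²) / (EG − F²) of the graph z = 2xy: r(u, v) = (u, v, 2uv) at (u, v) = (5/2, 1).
K = -1/225

Coefficients of the first fundamental form: E = 4*v^2 + 1, F = 4*u*v, G = 4*u^2 + 1.
Coefficients of the second fundamental form: L = 0, M = 2/sqrt(4*u^2 + 4*v^2 + 1), N = 0.
Assemble K = (LN − M²)/(EG − F²) = -4/(16*u^4 + 32*u^2*v^2 + 8*u^2 + 16*v^4 + 8*v^2 + 1). At (u, v) = (5/2, 1): K = -1/225.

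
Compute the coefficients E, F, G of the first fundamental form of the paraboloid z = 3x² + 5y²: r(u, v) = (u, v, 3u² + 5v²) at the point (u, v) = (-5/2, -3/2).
E = 226;  F = 225;  G = 226

Partials: r_u = (1, 0, 6*u), r_v = (0, 1, 10*v). As functions of (u, v):
  E = r_u · r_u = 36*u^2 + 1,
  F = r_u · r_v = 60*u*v,
  G = r_v · r_v = 100*v^2 + 1.
Evaluating at (u, v) = (-5/2, -3/2): E = 226, F = 225, G = 226.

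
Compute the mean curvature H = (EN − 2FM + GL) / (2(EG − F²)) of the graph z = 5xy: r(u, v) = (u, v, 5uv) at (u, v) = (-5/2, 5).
H = 12500*sqrt(3129)/9790641

With E = 25*v^2 + 1, F = 25*u*v, G = 25*u^2 + 1, L = 0, M = 5/sqrt(25*u^2 + 25*v^2 + 1), N = 0, assemble
  H = (EN − 2FM + GL) / (2(EG − F²)) = -125*u*v/(25*u^2 + 25*v^2 + 1)^(3/2).
At (u, v) = (-5/2, 5): H = 12500*sqrt(3129)/9790641.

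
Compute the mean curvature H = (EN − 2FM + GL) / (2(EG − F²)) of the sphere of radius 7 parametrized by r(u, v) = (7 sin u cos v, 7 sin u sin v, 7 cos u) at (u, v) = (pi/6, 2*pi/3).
H = -1/7

With E = 49, F = 0, G = 49*sin(u)^2, L = -7*sin(u)/Abs(sin(u)), M = 0, N = -7*sin(u)^3/Abs(sin(u)), assemble
  H = (EN − 2FM + GL) / (2(EG − F²)) = -sin(u)/(7*Abs(sin(u))).
At (u, v) = (pi/6, 2*pi/3): H = -1/7.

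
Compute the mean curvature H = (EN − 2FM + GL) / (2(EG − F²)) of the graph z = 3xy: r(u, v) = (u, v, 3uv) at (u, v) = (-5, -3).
H = -405*sqrt(307)/94249

With E = 9*v^2 + 1, F = 9*u*v, G = 9*u^2 + 1, L = 0, M = 3/sqrt(9*u^2 + 9*v^2 + 1), N = 0, assemble
  H = (EN − 2FM + GL) / (2(EG − F²)) = -27*u*v/(9*u^2 + 9*v^2 + 1)^(3/2).
At (u, v) = (-5, -3): H = -405*sqrt(307)/94249.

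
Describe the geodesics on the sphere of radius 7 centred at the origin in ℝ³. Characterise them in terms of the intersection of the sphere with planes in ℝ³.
Geodesics on the sphere of radius 7 are great circles — circles of radius 7 obtained as the intersection of the sphere with planes through the origin (the centre of the sphere).

A curve α(t) of nonzero constant speed on the sphere of radius 7 is a geodesic iff its acceleration α̈ is everywhere normal to the surface, i.e. parallel to the radial vector α(t). Then d/dt(α × α̇) = α̇ × α̇ + α × α̈ = 0, so α × α̇ is a constant vector n ≠ 0 and α(t) · n = 0 for all t: α lies in the plane through the origin with normal n. The intersection of that plane with the sphere is a circle of radius 7 (a great circle). Conversely, a great circle traversed at constant speed has centripetal acceleration pointing at the origin, hence normal to the sphere, so every great circle is a geodesic.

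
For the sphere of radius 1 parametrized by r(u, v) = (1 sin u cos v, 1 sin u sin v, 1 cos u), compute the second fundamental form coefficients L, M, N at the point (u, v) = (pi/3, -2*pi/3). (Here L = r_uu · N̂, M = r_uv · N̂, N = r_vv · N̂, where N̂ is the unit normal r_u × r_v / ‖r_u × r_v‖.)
L = -1;  M = 0;  N = -3/4

Compute the unit normal N̂(u, v) = (sin(u)^2*cos(v)/Abs(sin(u)), sin(u)^2*sin(v)/Abs(sin(u)), sin(2*u)/(2*Abs(sin(u)))), and the second partials r_uu, r_uv, r_vv. Take dot products:
  L(u, v) = r_uu · N̂ = -sin(u)/Abs(sin(u)),
  M(u, v) = r_uv · N̂ = 0,
  N(u, v) = r_vv · N̂ = -sin(u)^3/Abs(sin(u)).
Evaluating at (u, v) = (pi/3, -2*pi/3):
  L = -1, M = 0, N = -3/4.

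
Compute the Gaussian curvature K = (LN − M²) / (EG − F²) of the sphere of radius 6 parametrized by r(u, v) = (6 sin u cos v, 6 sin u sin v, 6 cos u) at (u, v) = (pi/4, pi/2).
K = 1/36

Coefficients of the first fundamental form: E = 36, F = 0, G = 36*sin(u)^2.
Coefficients of the second fundamental form: L = -6*sin(u)/Abs(sin(u)), M = 0, N = -6*sin(u)^3/Abs(sin(u)).
Assemble K = (LN − M²)/(EG − F²) = 1/36. At (u, v) = (pi/4, pi/2): K = 1/36.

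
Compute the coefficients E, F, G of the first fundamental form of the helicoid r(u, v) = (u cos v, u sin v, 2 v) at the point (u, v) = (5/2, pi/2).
E = 1;  F = 0;  G = 41/4

Partials: r_u = (cos(v), sin(v), 0), r_v = (-u*sin(v), u*cos(v), 2). As functions of (u, v):
  E = r_u · r_u = 1,
  F = r_u · r_v = 0,
  G = r_v · r_v = u^2 + 4.
Evaluating at (u, v) = (5/2, pi/2): E = 1, F = 0, G = 41/4.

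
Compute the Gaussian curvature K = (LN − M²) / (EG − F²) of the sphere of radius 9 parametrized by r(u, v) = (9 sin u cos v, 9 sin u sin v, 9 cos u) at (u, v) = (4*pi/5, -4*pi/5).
K = 1/81

Coefficients of the first fundamental form: E = 81, F = 0, G = 81*sin(u)^2.
Coefficients of the second fundamental form: L = -9*sin(u)/Abs(sin(u)), M = 0, N = -9*sin(u)^3/Abs(sin(u)).
Assemble K = (LN − M²)/(EG − F²) = 1/81. At (u, v) = (4*pi/5, -4*pi/5): K = 1/81.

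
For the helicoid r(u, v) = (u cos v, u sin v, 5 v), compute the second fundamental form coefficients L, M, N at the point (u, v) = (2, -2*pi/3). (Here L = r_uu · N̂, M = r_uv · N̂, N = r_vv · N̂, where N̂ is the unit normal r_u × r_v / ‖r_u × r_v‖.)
L = 0;  M = -5*sqrt(29)/29;  N = 0

Compute the unit normal N̂(u, v) = (5*sin(v)/sqrt(u^2 + 25), -5*cos(v)/sqrt(u^2 + 25), u/sqrt(u^2 + 25)), and the second partials r_uu, r_uv, r_vv. Take dot products:
  L(u, v) = r_uu · N̂ = 0,
  M(u, v) = r_uv · N̂ = -5/sqrt(u^2 + 25),
  N(u, v) = r_vv · N̂ = 0.
Evaluating at (u, v) = (2, -2*pi/3):
  L = 0, M = -5*sqrt(29)/29, N = 0.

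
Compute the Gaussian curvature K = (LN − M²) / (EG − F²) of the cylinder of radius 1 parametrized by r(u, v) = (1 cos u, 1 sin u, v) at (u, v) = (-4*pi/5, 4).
K = 0

Coefficients of the first fundamental form: E = 1, F = 0, G = 1.
Coefficients of the second fundamental form: L = -1, M = 0, N = 0.
Assemble K = (LN − M²)/(EG − F²) = 0. At (u, v) = (-4*pi/5, 4): K = 0.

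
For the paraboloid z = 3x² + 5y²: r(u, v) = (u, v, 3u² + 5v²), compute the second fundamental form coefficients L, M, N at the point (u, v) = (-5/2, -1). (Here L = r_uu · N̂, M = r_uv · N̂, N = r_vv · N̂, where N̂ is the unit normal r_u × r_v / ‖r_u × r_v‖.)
L = 3*sqrt(326)/163;  M = 0;  N = 5*sqrt(326)/163

Compute the unit normal N̂(u, v) = (-6*u/sqrt(36*u^2 + 100*v^2 + 1), -10*v/sqrt(36*u^2 + 100*v^2 + 1), 1/sqrt(36*u^2 + 100*v^2 + 1)), and the second partials r_uu, r_uv, r_vv. Take dot products:
  L(u, v) = r_uu · N̂ = 6/sqrt(36*u^2 + 100*v^2 + 1),
  M(u, v) = r_uv · N̂ = 0,
  N(u, v) = r_vv · N̂ = 10/sqrt(36*u^2 + 100*v^2 + 1).
Evaluating at (u, v) = (-5/2, -1):
  L = 3*sqrt(326)/163, M = 0, N = 5*sqrt(326)/163.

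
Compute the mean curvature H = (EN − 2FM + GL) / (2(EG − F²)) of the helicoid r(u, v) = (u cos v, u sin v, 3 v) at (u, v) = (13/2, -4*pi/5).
H = 0

With E = 1, F = 0, G = u^2 + 9, L = 0, M = -3/sqrt(u^2 + 9), N = 0, assemble
  H = (EN − 2FM + GL) / (2(EG − F²)) = 0.
At (u, v) = (13/2, -4*pi/5): H = 0.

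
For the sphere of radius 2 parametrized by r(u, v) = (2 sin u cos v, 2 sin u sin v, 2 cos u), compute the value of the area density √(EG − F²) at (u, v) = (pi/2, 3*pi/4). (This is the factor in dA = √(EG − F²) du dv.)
√(EG − F²)|_{(pi/2, 3*pi/4)} = 4

E = 4, F = 0, G = 4*sin(u)^2, so EG − F² = 16*sin(u)^2. Taking the positive square root: √(EG − F²) = 4*Abs(sin(u)). At (u, v) = (pi/2, 3*pi/4): 4.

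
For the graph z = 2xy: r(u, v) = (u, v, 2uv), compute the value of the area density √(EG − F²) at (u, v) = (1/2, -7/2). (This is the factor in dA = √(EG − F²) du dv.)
√(EG − F²)|_{(1/2, -7/2)} = sqrt(51)

E = 4*v^2 + 1, F = 4*u*v, G = 4*u^2 + 1, so EG − F² = 4*u^2 + 4*v^2 + 1. Taking the positive square root: √(EG − F²) = sqrt(4*u^2 + 4*v^2 + 1). At (u, v) = (1/2, -7/2): sqrt(51).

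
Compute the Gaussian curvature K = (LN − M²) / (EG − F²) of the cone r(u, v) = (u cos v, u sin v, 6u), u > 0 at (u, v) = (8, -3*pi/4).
K = 0

Coefficients of the first fundamental form: E = 37, F = 0, G = u^2.
Coefficients of the second fundamental form: L = 0, M = 0, N = 6*sqrt(37)*u^2/(37*Abs(u)).
Assemble K = (LN − M²)/(EG − F²) = 0. At (u, v) = (8, -3*pi/4): K = 0.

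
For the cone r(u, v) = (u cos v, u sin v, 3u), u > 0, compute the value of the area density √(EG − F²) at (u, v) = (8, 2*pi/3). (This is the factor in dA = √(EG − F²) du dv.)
√(EG − F²)|_{(8, 2*pi/3)} = 8*sqrt(10)

E = 10, F = 0, G = u^2, so EG − F² = 10*u^2. Taking the positive square root: √(EG − F²) = sqrt(10)*Abs(u). At (u, v) = (8, 2*pi/3): 8*sqrt(10).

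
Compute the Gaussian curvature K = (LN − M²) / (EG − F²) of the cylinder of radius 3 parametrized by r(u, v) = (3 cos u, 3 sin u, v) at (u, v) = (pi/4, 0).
K = 0

Coefficients of the first fundamental form: E = 9, F = 0, G = 1.
Coefficients of the second fundamental form: L = -3, M = 0, N = 0.
Assemble K = (LN − M²)/(EG − F²) = 0. At (u, v) = (pi/4, 0): K = 0.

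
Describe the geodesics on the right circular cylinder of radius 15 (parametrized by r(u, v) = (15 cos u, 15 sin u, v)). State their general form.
The cylinder is flat (K = 0) and locally isometric to the plane via the development (u, v) ↦ (15 u, v). Geodesics are the pre-images of straight lines: circles (v constant), vertical lines (u constant), and helices (v = c · u + d) for constants c, d.

A right cylinder has E = 15², F = 0, G = 1, so EG − F² = 15², and L = −15, M = N = 0, giving K = (LN − M²)/(EG − F²) = 0 everywhere. A flat surface is locally isometric to the Euclidean plane via the map (u, v) ↦ (15 u, v). Straight lines in the (x̃, ỹ) plane pull back to: (a) horizontal circles (v = const), (b) vertical generators (u = const), and (c) helices (15 u tan θ = v, i.e. v = c · u + d).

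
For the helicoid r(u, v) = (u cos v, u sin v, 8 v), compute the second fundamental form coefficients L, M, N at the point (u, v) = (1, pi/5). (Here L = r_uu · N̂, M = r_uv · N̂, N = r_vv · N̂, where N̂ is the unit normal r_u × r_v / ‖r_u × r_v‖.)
L = 0;  M = -8*sqrt(65)/65;  N = 0

Compute the unit normal N̂(u, v) = (8*sin(v)/sqrt(u^2 + 64), -8*cos(v)/sqrt(u^2 + 64), u/sqrt(u^2 + 64)), and the second partials r_uu, r_uv, r_vv. Take dot products:
  L(u, v) = r_uu · N̂ = 0,
  M(u, v) = r_uv · N̂ = -8/sqrt(u^2 + 64),
  N(u, v) = r_vv · N̂ = 0.
Evaluating at (u, v) = (1, pi/5):
  L = 0, M = -8*sqrt(65)/65, N = 0.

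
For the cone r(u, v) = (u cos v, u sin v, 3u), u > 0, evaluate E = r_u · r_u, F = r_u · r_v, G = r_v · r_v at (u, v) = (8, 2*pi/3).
E = 10;  F = 0;  G = 64

Partials: r_u = (cos(v), sin(v), 3), r_v = (-u*sin(v), u*cos(v), 0). As functions of (u, v):
  E = r_u · r_u = 10,
  F = r_u · r_v = 0,
  G = r_v · r_v = u^2.
Evaluating at (u, v) = (8, 2*pi/3): E = 10, F = 0, G = 64.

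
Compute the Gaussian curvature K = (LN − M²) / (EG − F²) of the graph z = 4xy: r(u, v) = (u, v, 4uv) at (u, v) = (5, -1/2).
K = -16/164025

Coefficients of the first fundamental form: E = 16*v^2 + 1, F = 16*u*v, G = 16*u^2 + 1.
Coefficients of the second fundamental form: L = 0, M = 4/sqrt(16*u^2 + 16*v^2 + 1), N = 0.
Assemble K = (LN − M²)/(EG − F²) = -16/(256*u^4 + 512*u^2*v^2 + 32*u^2 + 256*v^4 + 32*v^2 + 1). At (u, v) = (5, -1/2): K = -16/164025.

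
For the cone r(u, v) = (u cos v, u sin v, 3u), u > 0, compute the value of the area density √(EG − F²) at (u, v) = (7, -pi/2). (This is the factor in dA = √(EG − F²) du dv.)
√(EG − F²)|_{(7, -pi/2)} = 7*sqrt(10)

E = 10, F = 0, G = u^2, so EG − F² = 10*u^2. Taking the positive square root: √(EG − F²) = sqrt(10)*Abs(u). At (u, v) = (7, -pi/2): 7*sqrt(10).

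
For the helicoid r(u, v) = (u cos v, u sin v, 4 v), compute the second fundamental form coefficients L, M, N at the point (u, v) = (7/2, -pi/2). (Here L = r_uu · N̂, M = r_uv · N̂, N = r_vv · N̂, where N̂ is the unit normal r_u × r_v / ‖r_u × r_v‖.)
L = 0;  M = -8*sqrt(113)/113;  N = 0

Compute the unit normal N̂(u, v) = (4*sin(v)/sqrt(u^2 + 16), -4*cos(v)/sqrt(u^2 + 16), u/sqrt(u^2 + 16)), and the second partials r_uu, r_uv, r_vv. Take dot products:
  L(u, v) = r_uu · N̂ = 0,
  M(u, v) = r_uv · N̂ = -4/sqrt(u^2 + 16),
  N(u, v) = r_vv · N̂ = 0.
Evaluating at (u, v) = (7/2, -pi/2):
  L = 0, M = -8*sqrt(113)/113, N = 0.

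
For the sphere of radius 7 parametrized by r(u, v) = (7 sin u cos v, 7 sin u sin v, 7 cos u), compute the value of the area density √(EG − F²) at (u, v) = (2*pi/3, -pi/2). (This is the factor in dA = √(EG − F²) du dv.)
√(EG − F²)|_{(2*pi/3, -pi/2)} = 49*sqrt(3)/2

E = 49, F = 0, G = 49*sin(u)^2, so EG − F² = 2401*sin(u)^2. Taking the positive square root: √(EG − F²) = 49*Abs(sin(u)). At (u, v) = (2*pi/3, -pi/2): 49*sqrt(3)/2.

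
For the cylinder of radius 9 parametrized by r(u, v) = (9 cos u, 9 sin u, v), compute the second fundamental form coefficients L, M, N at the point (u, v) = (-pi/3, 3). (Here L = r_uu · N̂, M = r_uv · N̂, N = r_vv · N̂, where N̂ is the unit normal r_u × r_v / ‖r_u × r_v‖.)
L = -9;  M = 0;  N = 0

Compute the unit normal N̂(u, v) = (cos(u), sin(u), 0), and the second partials r_uu, r_uv, r_vv. Take dot products:
  L(u, v) = r_uu · N̂ = -9,
  M(u, v) = r_uv · N̂ = 0,
  N(u, v) = r_vv · N̂ = 0.
Evaluating at (u, v) = (-pi/3, 3):
  L = -9, M = 0, N = 0.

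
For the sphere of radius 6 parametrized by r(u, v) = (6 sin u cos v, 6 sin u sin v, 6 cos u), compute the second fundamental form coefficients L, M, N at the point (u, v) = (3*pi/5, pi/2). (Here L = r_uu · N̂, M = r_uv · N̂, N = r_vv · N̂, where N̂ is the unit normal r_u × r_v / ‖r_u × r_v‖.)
L = -6;  M = 0;  N = -15/4 - 3*sqrt(5)/4

Compute the unit normal N̂(u, v) = (sin(u)^2*cos(v)/Abs(sin(u)), sin(u)^2*sin(v)/Abs(sin(u)), sin(2*u)/(2*Abs(sin(u)))), and the second partials r_uu, r_uv, r_vv. Take dot products:
  L(u, v) = r_uu · N̂ = -6*sin(u)/Abs(sin(u)),
  M(u, v) = r_uv · N̂ = 0,
  N(u, v) = r_vv · N̂ = -6*sin(u)^3/Abs(sin(u)).
Evaluating at (u, v) = (3*pi/5, pi/2):
  L = -6, M = 0, N = -15/4 - 3*sqrt(5)/4.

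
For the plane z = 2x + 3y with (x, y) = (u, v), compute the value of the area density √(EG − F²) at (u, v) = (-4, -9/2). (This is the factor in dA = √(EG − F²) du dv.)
√(EG − F²)|_{(-4, -9/2)} = sqrt(14)

E = 5, F = 6, G = 10, so EG − F² = 14. Taking the positive square root: √(EG − F²) = sqrt(14). At (u, v) = (-4, -9/2): sqrt(14).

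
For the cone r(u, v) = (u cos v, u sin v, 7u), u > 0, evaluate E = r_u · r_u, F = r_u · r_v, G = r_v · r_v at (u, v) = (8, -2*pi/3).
E = 50;  F = 0;  G = 64

Partials: r_u = (cos(v), sin(v), 7), r_v = (-u*sin(v), u*cos(v), 0). As functions of (u, v):
  E = r_u · r_u = 50,
  F = r_u · r_v = 0,
  G = r_v · r_v = u^2.
Evaluating at (u, v) = (8, -2*pi/3): E = 50, F = 0, G = 64.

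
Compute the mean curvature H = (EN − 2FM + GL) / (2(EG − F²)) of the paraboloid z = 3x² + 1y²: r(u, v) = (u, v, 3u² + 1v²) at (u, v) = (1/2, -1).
H = 25*sqrt(14)/196

With E = 36*u^2 + 1, F = 12*u*v, G = 4*v^2 + 1, L = 6/sqrt(36*u^2 + 4*v^2 + 1), M = 0, N = 2/sqrt(36*u^2 + 4*v^2 + 1), assemble
  H = (EN − 2FM + GL) / (2(EG − F²)) = 4*(9*u^2 + 3*v^2 + 1)/(36*u^2 + 4*v^2 + 1)^(3/2).
At (u, v) = (1/2, -1): H = 25*sqrt(14)/196.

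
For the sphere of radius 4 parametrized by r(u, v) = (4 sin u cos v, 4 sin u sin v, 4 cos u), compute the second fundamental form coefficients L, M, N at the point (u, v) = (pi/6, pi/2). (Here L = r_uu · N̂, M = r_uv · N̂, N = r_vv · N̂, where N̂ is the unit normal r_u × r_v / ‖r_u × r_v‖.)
L = -4;  M = 0;  N = -1

Compute the unit normal N̂(u, v) = (sin(u)^2*cos(v)/Abs(sin(u)), sin(u)^2*sin(v)/Abs(sin(u)), sin(2*u)/(2*Abs(sin(u)))), and the second partials r_uu, r_uv, r_vv. Take dot products:
  L(u, v) = r_uu · N̂ = -4*sin(u)/Abs(sin(u)),
  M(u, v) = r_uv · N̂ = 0,
  N(u, v) = r_vv · N̂ = -4*sin(u)^3/Abs(sin(u)).
Evaluating at (u, v) = (pi/6, pi/2):
  L = -4, M = 0, N = -1.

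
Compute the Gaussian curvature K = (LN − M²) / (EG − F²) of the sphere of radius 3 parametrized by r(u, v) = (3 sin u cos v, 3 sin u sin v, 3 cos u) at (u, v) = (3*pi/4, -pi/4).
K = 1/9

Coefficients of the first fundamental form: E = 9, F = 0, G = 9*sin(u)^2.
Coefficients of the second fundamental form: L = -3*sin(u)/Abs(sin(u)), M = 0, N = -3*sin(u)^3/Abs(sin(u)).
Assemble K = (LN − M²)/(EG − F²) = 1/9. At (u, v) = (3*pi/4, -pi/4): K = 1/9.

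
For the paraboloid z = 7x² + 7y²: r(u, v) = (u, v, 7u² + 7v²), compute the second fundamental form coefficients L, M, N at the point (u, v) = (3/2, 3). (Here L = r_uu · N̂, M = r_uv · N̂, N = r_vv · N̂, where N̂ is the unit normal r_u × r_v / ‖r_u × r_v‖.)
L = 7*sqrt(2206)/1103;  M = 0;  N = 7*sqrt(2206)/1103

Compute the unit normal N̂(u, v) = (-14*u/sqrt(196*u^2 + 196*v^2 + 1), -14*v/sqrt(196*u^2 + 196*v^2 + 1), 1/sqrt(196*u^2 + 196*v^2 + 1)), and the second partials r_uu, r_uv, r_vv. Take dot products:
  L(u, v) = r_uu · N̂ = 14/sqrt(196*u^2 + 196*v^2 + 1),
  M(u, v) = r_uv · N̂ = 0,
  N(u, v) = r_vv · N̂ = 14/sqrt(196*u^2 + 196*v^2 + 1).
Evaluating at (u, v) = (3/2, 3):
  L = 7*sqrt(2206)/1103, M = 0, N = 7*sqrt(2206)/1103.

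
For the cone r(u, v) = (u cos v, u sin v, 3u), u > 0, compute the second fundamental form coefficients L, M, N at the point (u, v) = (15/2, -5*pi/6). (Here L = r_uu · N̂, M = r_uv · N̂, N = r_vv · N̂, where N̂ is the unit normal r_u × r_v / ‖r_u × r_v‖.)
L = 0;  M = 0;  N = 9*sqrt(10)/4

Compute the unit normal N̂(u, v) = (-3*sqrt(10)*u*cos(v)/(10*Abs(u)), -3*sqrt(10)*u*sin(v)/(10*Abs(u)), sqrt(10)*u/(10*Abs(u))), and the second partials r_uu, r_uv, r_vv. Take dot products:
  L(u, v) = r_uu · N̂ = 0,
  M(u, v) = r_uv · N̂ = 0,
  N(u, v) = r_vv · N̂ = 3*sqrt(10)*u^2/(10*Abs(u)).
Evaluating at (u, v) = (15/2, -5*pi/6):
  L = 0, M = 0, N = 9*sqrt(10)/4.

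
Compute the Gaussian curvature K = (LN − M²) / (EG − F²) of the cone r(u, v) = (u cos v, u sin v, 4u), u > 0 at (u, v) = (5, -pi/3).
K = 0

Coefficients of the first fundamental form: E = 17, F = 0, G = u^2.
Coefficients of the second fundamental form: L = 0, M = 0, N = 4*sqrt(17)*u^2/(17*Abs(u)).
Assemble K = (LN − M²)/(EG − F²) = 0. At (u, v) = (5, -pi/3): K = 0.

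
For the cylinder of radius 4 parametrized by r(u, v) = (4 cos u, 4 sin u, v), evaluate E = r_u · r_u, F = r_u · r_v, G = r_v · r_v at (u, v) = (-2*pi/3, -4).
E = 16;  F = 0;  G = 1

Partials: r_u = (-4*sin(u), 4*cos(u), 0), r_v = (0, 0, 1). As functions of (u, v):
  E = r_u · r_u = 16,
  F = r_u · r_v = 0,
  G = r_v · r_v = 1.
Evaluating at (u, v) = (-2*pi/3, -4): E = 16, F = 0, G = 1.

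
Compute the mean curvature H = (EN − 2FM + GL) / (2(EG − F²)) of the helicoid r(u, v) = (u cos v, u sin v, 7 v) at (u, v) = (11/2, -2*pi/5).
H = 0

With E = 1, F = 0, G = u^2 + 49, L = 0, M = -7/sqrt(u^2 + 49), N = 0, assemble
  H = (EN − 2FM + GL) / (2(EG − F²)) = 0.
At (u, v) = (11/2, -2*pi/5): H = 0.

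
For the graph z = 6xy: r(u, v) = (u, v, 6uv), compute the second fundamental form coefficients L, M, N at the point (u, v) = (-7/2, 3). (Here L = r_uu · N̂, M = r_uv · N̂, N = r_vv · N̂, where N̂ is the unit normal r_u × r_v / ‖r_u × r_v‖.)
L = 0;  M = 3*sqrt(766)/383;  N = 0

Compute the unit normal N̂(u, v) = (-6*v/sqrt(36*u^2 + 36*v^2 + 1), -6*u/sqrt(36*u^2 + 36*v^2 + 1), 1/sqrt(36*u^2 + 36*v^2 + 1)), and the second partials r_uu, r_uv, r_vv. Take dot products:
  L(u, v) = r_uu · N̂ = 0,
  M(u, v) = r_uv · N̂ = 6/sqrt(36*u^2 + 36*v^2 + 1),
  N(u, v) = r_vv · N̂ = 0.
Evaluating at (u, v) = (-7/2, 3):
  L = 0, M = 3*sqrt(766)/383, N = 0.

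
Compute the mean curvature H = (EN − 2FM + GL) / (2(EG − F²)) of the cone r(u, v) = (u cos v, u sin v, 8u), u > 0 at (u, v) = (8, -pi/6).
H = sqrt(65)/130

With E = 65, F = 0, G = u^2, L = 0, M = 0, N = 8*sqrt(65)*u^2/(65*Abs(u)), assemble
  H = (EN − 2FM + GL) / (2(EG − F²)) = 4*sqrt(65)/(65*Abs(u)).
At (u, v) = (8, -pi/6): H = sqrt(65)/130.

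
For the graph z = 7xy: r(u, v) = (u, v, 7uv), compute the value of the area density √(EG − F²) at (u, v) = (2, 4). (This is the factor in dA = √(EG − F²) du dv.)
√(EG − F²)|_{(2, 4)} = 3*sqrt(109)

E = 49*v^2 + 1, F = 49*u*v, G = 49*u^2 + 1, so EG − F² = 49*u^2 + 49*v^2 + 1. Taking the positive square root: √(EG − F²) = sqrt(49*u^2 + 49*v^2 + 1). At (u, v) = (2, 4): 3*sqrt(109).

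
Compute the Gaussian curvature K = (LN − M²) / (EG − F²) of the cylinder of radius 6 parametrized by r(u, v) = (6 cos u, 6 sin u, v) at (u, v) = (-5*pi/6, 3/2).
K = 0

Coefficients of the first fundamental form: E = 36, F = 0, G = 1.
Coefficients of the second fundamental form: L = -6, M = 0, N = 0.
Assemble K = (LN − M²)/(EG − F²) = 0. At (u, v) = (-5*pi/6, 3/2): K = 0.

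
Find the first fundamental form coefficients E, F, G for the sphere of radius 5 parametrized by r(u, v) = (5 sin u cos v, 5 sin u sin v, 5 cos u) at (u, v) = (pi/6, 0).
E = 25;  F = 0;  G = 25/4

Partials: r_u = (5*cos(u)*cos(v), 5*sin(v)*cos(u), -5*sin(u)), r_v = (-5*sin(u)*sin(v), 5*sin(u)*cos(v), 0). As functions of (u, v):
  E = r_u · r_u = 25,
  F = r_u · r_v = 0,
  G = r_v · r_v = 25*sin(u)^2.
Evaluating at (u, v) = (pi/6, 0): E = 25, F = 0, G = 25/4.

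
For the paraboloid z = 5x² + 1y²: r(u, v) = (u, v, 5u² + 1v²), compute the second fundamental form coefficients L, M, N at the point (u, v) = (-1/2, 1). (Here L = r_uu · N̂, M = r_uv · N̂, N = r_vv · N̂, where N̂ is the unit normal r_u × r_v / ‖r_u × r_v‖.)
L = sqrt(30)/3;  M = 0;  N = sqrt(30)/15

Compute the unit normal N̂(u, v) = (-10*u/sqrt(100*u^2 + 4*v^2 + 1), -2*v/sqrt(100*u^2 + 4*v^2 + 1), 1/sqrt(100*u^2 + 4*v^2 + 1)), and the second partials r_uu, r_uv, r_vv. Take dot products:
  L(u, v) = r_uu · N̂ = 10/sqrt(100*u^2 + 4*v^2 + 1),
  M(u, v) = r_uv · N̂ = 0,
  N(u, v) = r_vv · N̂ = 2/sqrt(100*u^2 + 4*v^2 + 1).
Evaluating at (u, v) = (-1/2, 1):
  L = sqrt(30)/3, M = 0, N = sqrt(30)/15.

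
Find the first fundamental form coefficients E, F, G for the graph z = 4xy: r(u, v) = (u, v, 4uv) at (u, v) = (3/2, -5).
E = 401;  F = -120;  G = 37

Partials: r_u = (1, 0, 4*v), r_v = (0, 1, 4*u). As functions of (u, v):
  E = r_u · r_u = 16*v^2 + 1,
  F = r_u · r_v = 16*u*v,
  G = r_v · r_v = 16*u^2 + 1.
Evaluating at (u, v) = (3/2, -5): E = 401, F = -120, G = 37.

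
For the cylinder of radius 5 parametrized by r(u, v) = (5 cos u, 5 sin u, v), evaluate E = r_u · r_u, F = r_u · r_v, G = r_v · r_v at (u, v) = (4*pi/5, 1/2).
E = 25;  F = 0;  G = 1

Partials: r_u = (-5*sin(u), 5*cos(u), 0), r_v = (0, 0, 1). As functions of (u, v):
  E = r_u · r_u = 25,
  F = r_u · r_v = 0,
  G = r_v · r_v = 1.
Evaluating at (u, v) = (4*pi/5, 1/2): E = 25, F = 0, G = 1.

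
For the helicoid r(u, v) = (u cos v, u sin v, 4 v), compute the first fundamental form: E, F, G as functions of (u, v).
E = 1;  F = 0;  G = u^2 + 16

Compute partials: r_u = (cos(v), sin(v), 0), r_v = (-u*sin(v), u*cos(v), 4). Then
  E = r_u · r_u = 1,
  F = r_u · r_v = 0,
  G = r_v · r_v = u^2 + 16.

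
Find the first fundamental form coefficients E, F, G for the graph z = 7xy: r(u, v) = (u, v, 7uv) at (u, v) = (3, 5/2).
E = 1229/4;  F = 735/2;  G = 442

Partials: r_u = (1, 0, 7*v), r_v = (0, 1, 7*u). As functions of (u, v):
  E = r_u · r_u = 49*v^2 + 1,
  F = r_u · r_v = 49*u*v,
  G = r_v · r_v = 49*u^2 + 1.
Evaluating at (u, v) = (3, 5/2): E = 1229/4, F = 735/2, G = 442.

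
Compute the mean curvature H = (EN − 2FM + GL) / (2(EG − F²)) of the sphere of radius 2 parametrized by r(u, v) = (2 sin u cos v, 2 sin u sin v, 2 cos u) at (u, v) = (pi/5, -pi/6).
H = -1/2

With E = 4, F = 0, G = 4*sin(u)^2, L = -2*sin(u)/Abs(sin(u)), M = 0, N = -2*sin(u)^3/Abs(sin(u)), assemble
  H = (EN − 2FM + GL) / (2(EG − F²)) = -sin(u)/(2*Abs(sin(u))).
At (u, v) = (pi/5, -pi/6): H = -1/2.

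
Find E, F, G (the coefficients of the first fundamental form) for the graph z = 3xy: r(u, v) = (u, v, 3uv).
E = 9*v^2 + 1;  F = 9*u*v;  G = 9*u^2 + 1

Compute partials: r_u = (1, 0, 3*v), r_v = (0, 1, 3*u). Then
  E = r_u · r_u = 9*v^2 + 1,
  F = r_u · r_v = 9*u*v,
  G = r_v · r_v = 9*u^2 + 1.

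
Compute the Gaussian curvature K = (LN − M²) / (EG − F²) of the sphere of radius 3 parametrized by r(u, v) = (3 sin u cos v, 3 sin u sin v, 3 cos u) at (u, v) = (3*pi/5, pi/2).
K = 1/9

Coefficients of the first fundamental form: E = 9, F = 0, G = 9*sin(u)^2.
Coefficients of the second fundamental form: L = -3*sin(u)/Abs(sin(u)), M = 0, N = -3*sin(u)^3/Abs(sin(u)).
Assemble K = (LN − M²)/(EG − F²) = 1/9. At (u, v) = (3*pi/5, pi/2): K = 1/9.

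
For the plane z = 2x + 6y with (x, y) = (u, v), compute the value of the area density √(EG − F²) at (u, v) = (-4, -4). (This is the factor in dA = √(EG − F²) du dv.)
√(EG − F²)|_{(-4, -4)} = sqrt(41)

E = 5, F = 12, G = 37, so EG − F² = 41. Taking the positive square root: √(EG − F²) = sqrt(41). At (u, v) = (-4, -4): sqrt(41).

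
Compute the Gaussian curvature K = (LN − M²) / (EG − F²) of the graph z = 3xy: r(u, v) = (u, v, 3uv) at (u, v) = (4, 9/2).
K = -144/1713481

Coefficients of the first fundamental form: E = 9*v^2 + 1, F = 9*u*v, G = 9*u^2 + 1.
Coefficients of the second fundamental form: L = 0, M = 3/sqrt(9*u^2 + 9*v^2 + 1), N = 0.
Assemble K = (LN − M²)/(EG − F²) = -9/(81*u^4 + 162*u^2*v^2 + 18*u^2 + 81*v^4 + 18*v^2 + 1). At (u, v) = (4, 9/2): K = -144/1713481.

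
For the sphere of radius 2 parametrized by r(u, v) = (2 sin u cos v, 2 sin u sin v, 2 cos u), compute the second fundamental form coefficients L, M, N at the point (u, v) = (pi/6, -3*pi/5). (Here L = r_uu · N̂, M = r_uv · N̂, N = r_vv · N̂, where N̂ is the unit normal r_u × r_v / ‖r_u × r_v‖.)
L = -2;  M = 0;  N = -1/2

Compute the unit normal N̂(u, v) = (sin(u)^2*cos(v)/Abs(sin(u)), sin(u)^2*sin(v)/Abs(sin(u)), sin(2*u)/(2*Abs(sin(u)))), and the second partials r_uu, r_uv, r_vv. Take dot products:
  L(u, v) = r_uu · N̂ = -2*sin(u)/Abs(sin(u)),
  M(u, v) = r_uv · N̂ = 0,
  N(u, v) = r_vv · N̂ = -2*sin(u)^3/Abs(sin(u)).
Evaluating at (u, v) = (pi/6, -3*pi/5):
  L = -2, M = 0, N = -1/2.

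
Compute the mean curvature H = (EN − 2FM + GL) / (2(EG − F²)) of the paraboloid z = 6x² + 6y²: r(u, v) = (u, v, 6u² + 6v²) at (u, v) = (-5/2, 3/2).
H = 7356/42875

With E = 144*u^2 + 1, F = 144*u*v, G = 144*v^2 + 1, L = 12/sqrt(144*u^2 + 144*v^2 + 1), M = 0, N = 12/sqrt(144*u^2 + 144*v^2 + 1), assemble
  H = (EN − 2FM + GL) / (2(EG − F²)) = 12*(72*u^2 + 72*v^2 + 1)/(144*u^2 + 144*v^2 + 1)^(3/2).
At (u, v) = (-5/2, 3/2): H = 7356/42875.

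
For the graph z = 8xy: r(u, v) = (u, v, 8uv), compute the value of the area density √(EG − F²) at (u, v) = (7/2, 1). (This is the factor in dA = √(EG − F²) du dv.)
√(EG − F²)|_{(7/2, 1)} = sqrt(849)

E = 64*v^2 + 1, F = 64*u*v, G = 64*u^2 + 1, so EG − F² = 64*u^2 + 64*v^2 + 1. Taking the positive square root: √(EG − F²) = sqrt(64*u^2 + 64*v^2 + 1). At (u, v) = (7/2, 1): sqrt(849).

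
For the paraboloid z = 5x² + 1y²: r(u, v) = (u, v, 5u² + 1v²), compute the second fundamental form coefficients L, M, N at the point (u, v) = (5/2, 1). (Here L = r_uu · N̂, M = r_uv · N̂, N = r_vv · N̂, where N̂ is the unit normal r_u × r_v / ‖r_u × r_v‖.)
L = sqrt(70)/21;  M = 0;  N = sqrt(70)/105

Compute the unit normal N̂(u, v) = (-10*u/sqrt(100*u^2 + 4*v^2 + 1), -2*v/sqrt(100*u^2 + 4*v^2 + 1), 1/sqrt(100*u^2 + 4*v^2 + 1)), and the second partials r_uu, r_uv, r_vv. Take dot products:
  L(u, v) = r_uu · N̂ = 10/sqrt(100*u^2 + 4*v^2 + 1),
  M(u, v) = r_uv · N̂ = 0,
  N(u, v) = r_vv · N̂ = 2/sqrt(100*u^2 + 4*v^2 + 1).
Evaluating at (u, v) = (5/2, 1):
  L = sqrt(70)/21, M = 0, N = sqrt(70)/105.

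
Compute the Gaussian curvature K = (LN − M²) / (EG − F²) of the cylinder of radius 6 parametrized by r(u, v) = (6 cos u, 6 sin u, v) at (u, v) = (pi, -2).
K = 0

Coefficients of the first fundamental form: E = 36, F = 0, G = 1.
Coefficients of the second fundamental form: L = -6, M = 0, N = 0.
Assemble K = (LN − M²)/(EG − F²) = 0. At (u, v) = (pi, -2): K = 0.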